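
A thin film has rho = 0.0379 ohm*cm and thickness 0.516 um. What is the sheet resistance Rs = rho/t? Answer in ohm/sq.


Step 1: Convert thickness to cm: t = 0.516 um = 5.1600e-05 cm
Step 2: Rs = rho / t = 0.0379 / 5.1600e-05
Step 3: Rs = 734.5 ohm/sq

734.5


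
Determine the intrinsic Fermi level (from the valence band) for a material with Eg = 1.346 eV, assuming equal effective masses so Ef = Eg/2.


Step 1: For an intrinsic semiconductor, the Fermi level sits at midgap.
Step 2: Ef = Eg / 2 = 1.346 / 2 = 0.673 eV

0.673


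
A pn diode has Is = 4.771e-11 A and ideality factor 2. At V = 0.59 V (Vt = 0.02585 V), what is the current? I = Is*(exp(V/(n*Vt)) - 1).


Step 1: V/(n*Vt) = 0.59/(2*0.02585) = 11.4120
Step 2: exp(11.4120) = 9.0400e+04
Step 3: I = 4.771e-11 * (9.0400e+04 - 1) = 4.31e-06 A

4.31e-06


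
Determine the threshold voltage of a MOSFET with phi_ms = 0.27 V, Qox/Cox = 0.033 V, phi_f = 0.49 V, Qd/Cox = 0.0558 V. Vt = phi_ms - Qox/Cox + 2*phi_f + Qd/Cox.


Step 1: Vt = phi_ms - Qox/Cox + 2*phi_f + Qd/Cox
Step 2: Vt = 0.27 - 0.033 + 2*0.49 + 0.0558
Step 3: Vt = 0.27 - 0.033 + 0.98 + 0.0558
Step 4: Vt = 1.2728 V

1.2728


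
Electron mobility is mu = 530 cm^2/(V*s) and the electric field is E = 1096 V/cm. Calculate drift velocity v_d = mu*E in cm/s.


Step 1: v_d = mu * E
Step 2: v_d = 530 * 1096 = 580880
Step 3: v_d = 5.81e+05 cm/s

5.81e+05


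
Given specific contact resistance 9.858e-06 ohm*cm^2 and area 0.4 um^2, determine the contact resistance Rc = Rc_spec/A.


Step 1: Convert area to cm^2: 0.4 um^2 = 4.0000e-09 cm^2
Step 2: Rc = Rc_spec / A = 9.858e-06 / 4.0000e-09
Step 3: Rc = 2.46e+03 ohms

2.46e+03


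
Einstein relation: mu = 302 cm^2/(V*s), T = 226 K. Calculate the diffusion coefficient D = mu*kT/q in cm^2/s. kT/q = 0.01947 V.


Step 1: D = mu * (kT/q)
Step 2: D = 302 * 0.01947
Step 3: D = 5.88 cm^2/s

5.88


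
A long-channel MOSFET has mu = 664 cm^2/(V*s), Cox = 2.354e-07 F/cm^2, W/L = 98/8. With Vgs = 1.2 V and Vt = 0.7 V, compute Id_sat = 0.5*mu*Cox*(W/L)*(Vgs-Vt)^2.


Step 1: Overdrive voltage Vov = Vgs - Vt = 1.2 - 0.7 = 0.5 V
Step 2: W/L = 98/8 = 12.25
Step 3: Id = 0.5 * 664 * 2.354e-07 * 12.25 * 0.5^2
Step 4: Id = 2.39e-04 A

2.39e-04


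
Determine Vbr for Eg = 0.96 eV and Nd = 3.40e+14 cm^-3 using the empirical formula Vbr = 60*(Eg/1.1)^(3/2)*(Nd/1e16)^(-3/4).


Step 1: Eg/1.1 = 0.96/1.1 = 0.872727
Step 2: (Eg/1.1)^1.5 = 0.872727^1.5 = 0.815300
Step 3: (Nd/1e16)^(-0.75) = (0.034)^(-0.75) = 12.629635
Step 4: Vbr = 60 * 0.815300 * 12.629635 = 617.8 V

617.8


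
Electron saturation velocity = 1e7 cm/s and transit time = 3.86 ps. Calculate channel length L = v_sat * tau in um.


Step 1: tau in seconds = 3.86 ps * 1e-12 = 3.8600e-12 s
Step 2: L = v_sat * tau = 1e7 * 3.8600e-12 = 3.8600e-05 cm
Step 3: L in um = 3.8600e-05 * 1e4 = 0.386 um

0.386


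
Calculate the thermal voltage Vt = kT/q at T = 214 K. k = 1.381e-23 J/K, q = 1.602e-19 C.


Step 1: kT = 1.381e-23 * 214 = 2.95534e-21 J
Step 2: Vt = kT/q = 2.95534e-21 / 1.602e-19
Step 3: Vt = 0.01845 V

0.01845


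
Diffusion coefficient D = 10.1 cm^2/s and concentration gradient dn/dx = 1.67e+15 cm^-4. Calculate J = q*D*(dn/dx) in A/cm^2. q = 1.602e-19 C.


Step 1: J = q * D * (dn/dx)
Step 2: J = 1.602e-19 * 10.1 * 1.67e+15
Step 3: J = 2.70e-03 A/cm^2

2.70e-03


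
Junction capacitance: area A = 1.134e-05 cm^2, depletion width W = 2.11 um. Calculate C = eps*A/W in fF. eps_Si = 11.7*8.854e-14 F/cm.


Step 1: eps_Si = 11.7 * 8.854e-14 = 1.035918e-12 F/cm
Step 2: W in cm = 2.11 * 1e-4 = 2.11e-04 cm
Step 3: C = 1.035918e-12 * 1.134e-05 / 2.11e-04 = 5.567446e-14 F
Step 4: C = 55.67 fF

55.67


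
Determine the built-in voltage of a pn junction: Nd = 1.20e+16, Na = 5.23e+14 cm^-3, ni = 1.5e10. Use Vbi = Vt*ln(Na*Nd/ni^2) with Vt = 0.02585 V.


Step 1: Compute Na*Nd/ni^2 = 5.23e+14 * 1.20e+16 / (1.5e10)^2 = 2.7893e+10
Step 2: ln(2.7893e+10) = 24.0516
Step 3: Vbi = 0.02585 * 24.0516 = 0.622 V

0.622


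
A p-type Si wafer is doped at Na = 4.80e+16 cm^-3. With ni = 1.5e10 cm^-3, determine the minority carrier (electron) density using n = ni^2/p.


Step 1: Majority hole concentration p ≈ Na = 4.80e+16 cm^-3
Step 2: n = ni^2 / Na = (1.5e10)^2 / 4.80e+16
Step 3: n = 4.69e+03 cm^-3

4.69e+03


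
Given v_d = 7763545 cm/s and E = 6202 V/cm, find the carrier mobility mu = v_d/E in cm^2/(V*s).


Step 1: mu = v_d / E
Step 2: mu = 7763545 / 6202
Step 3: mu = 1251.78 cm^2/(V*s)

1251.78


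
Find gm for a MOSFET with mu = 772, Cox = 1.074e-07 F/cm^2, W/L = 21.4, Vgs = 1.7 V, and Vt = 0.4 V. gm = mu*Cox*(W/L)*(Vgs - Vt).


Step 1: Vov = Vgs - Vt = 1.7 - 0.4 = 1.3 V
Step 2: gm = mu * Cox * (W/L) * Vov
Step 3: gm = 772 * 1.074e-07 * 21.4 * 1.3 = 2.31e-03 S

2.31e-03


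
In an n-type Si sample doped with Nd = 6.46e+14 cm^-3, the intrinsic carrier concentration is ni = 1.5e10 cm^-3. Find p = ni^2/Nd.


Step 1: Since Nd >> ni, n ≈ Nd = 6.46e+14 cm^-3
Step 2: p = ni^2 / n = (1.5e10)^2 / 6.46e+14
Step 3: p = 2.25e20 / 6.46e+14 = 3.48e+05 cm^-3

3.48e+05


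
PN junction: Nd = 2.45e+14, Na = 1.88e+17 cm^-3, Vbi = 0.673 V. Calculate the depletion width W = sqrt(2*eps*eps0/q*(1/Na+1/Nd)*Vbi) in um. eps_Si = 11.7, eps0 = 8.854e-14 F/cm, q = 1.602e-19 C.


Step 1: 1/Na + 1/Nd = 1/1.88e+17 + 1/2.45e+14 = 4.08695e-15
Step 2: 2*eps*eps0/q = 2*11.7*8.854e-14/1.602e-19 = 1.293281e+07
Step 3: W^2 = 1.293281e+07 * 4.08695e-15 * 0.673 = 3.55719e-08
Step 4: W = sqrt(3.55719e-08) = 1.886e-04 cm = 1.886 um

1.886


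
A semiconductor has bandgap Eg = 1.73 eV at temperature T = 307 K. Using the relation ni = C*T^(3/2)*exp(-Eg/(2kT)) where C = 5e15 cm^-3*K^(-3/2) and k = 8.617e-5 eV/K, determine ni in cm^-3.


Step 1: Compute kT = 8.617e-5 * 307 = 0.02645419 eV
Step 2: Exponent = -Eg/(2kT) = -1.73/(2*0.02645419) = -32.69803
Step 3: T^(3/2) = 307^1.5 = 5379.07
Step 4: ni = 5e15 * 5379.07 * exp(-32.69803) = 1.69e+05 cm^-3

1.69e+05


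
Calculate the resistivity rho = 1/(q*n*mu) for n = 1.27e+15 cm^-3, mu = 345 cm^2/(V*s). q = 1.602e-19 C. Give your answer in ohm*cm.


Step 1: sigma = q * n * mu = 1.602e-19 * 1.27e+15 * 345 = 7.01916e-02 S/cm
Step 2: rho = 1 / sigma = 1 / 7.01916e-02 = 14.25 ohm*cm

14.25


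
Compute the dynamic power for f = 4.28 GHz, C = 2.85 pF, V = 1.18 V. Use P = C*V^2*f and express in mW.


Step 1: V^2 = 1.18^2 = 1.3924 V^2
Step 2: P = C*V^2*f = 2.85e-12 F * 1.3924 * 4.28e9 Hz
Step 3: P = 1.69844952e-02 W
Step 4: P = 16.984 mW

16.984


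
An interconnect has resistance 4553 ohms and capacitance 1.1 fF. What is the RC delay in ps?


Step 1: tau = R * C
Step 2: tau = 4553 * 1.1 fF = 4553 * 1.1e-15 F
Step 3: tau = 5.0083e-12 s = 5.0083 ps

5.0083


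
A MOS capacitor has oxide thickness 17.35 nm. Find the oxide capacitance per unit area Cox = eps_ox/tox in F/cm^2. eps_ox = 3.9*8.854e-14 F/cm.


Step 1: eps_ox = 3.9 * 8.854e-14 = 3.45306e-13 F/cm
Step 2: tox in cm = 17.35 nm * 1e-7 = 1.7350e-06 cm
Step 3: Cox = 3.45306e-13 / 1.7350e-06 = 1.99e-07 F/cm^2

1.99e-07


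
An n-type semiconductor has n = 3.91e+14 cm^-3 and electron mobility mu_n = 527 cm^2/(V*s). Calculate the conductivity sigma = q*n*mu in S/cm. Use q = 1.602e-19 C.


Step 1: sigma = q * n * mu
Step 2: sigma = 1.602e-19 * 3.91e+14 * 527
Step 3: sigma = 3.301e-02 S/cm

3.301e-02


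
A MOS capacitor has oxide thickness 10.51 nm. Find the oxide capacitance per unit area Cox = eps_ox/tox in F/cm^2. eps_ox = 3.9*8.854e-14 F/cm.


Step 1: eps_ox = 3.9 * 8.854e-14 = 3.45306e-13 F/cm
Step 2: tox in cm = 10.51 nm * 1e-7 = 1.0510e-06 cm
Step 3: Cox = 3.45306e-13 / 1.0510e-06 = 3.29e-07 F/cm^2

3.29e-07


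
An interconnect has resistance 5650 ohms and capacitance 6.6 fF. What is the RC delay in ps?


Step 1: tau = R * C
Step 2: tau = 5650 * 6.6 fF = 5650 * 6.6e-15 F
Step 3: tau = 3.729e-11 s = 37.29 ps

37.29


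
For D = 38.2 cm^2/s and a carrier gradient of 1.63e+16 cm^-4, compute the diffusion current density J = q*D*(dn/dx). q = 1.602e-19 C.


Step 1: J = q * D * (dn/dx)
Step 2: J = 1.602e-19 * 38.2 * 1.63e+16
Step 3: J = 9.98e-02 A/cm^2

9.98e-02


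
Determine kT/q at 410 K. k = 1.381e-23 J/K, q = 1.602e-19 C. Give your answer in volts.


Step 1: kT = 1.381e-23 * 410 = 5.6621e-21 J
Step 2: Vt = kT/q = 5.6621e-21 / 1.602e-19
Step 3: Vt = 0.03534 V

0.03534


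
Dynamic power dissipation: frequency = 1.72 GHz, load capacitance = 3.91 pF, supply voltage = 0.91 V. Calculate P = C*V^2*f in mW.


Step 1: V^2 = 0.91^2 = 0.8281 V^2
Step 2: P = C*V^2*f = 3.91e-12 F * 0.8281 * 1.72e9 Hz
Step 3: P = 5.56913812e-03 W
Step 4: P = 5.569 mW

5.569


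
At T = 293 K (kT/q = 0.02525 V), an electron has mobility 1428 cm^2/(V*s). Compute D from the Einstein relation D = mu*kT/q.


Step 1: D = mu * (kT/q)
Step 2: D = 1428 * 0.02525
Step 3: D = 36.06 cm^2/s

36.06


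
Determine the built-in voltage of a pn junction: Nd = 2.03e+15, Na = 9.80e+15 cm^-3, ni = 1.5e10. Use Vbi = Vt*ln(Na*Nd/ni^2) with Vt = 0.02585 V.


Step 1: Compute Na*Nd/ni^2 = 9.80e+15 * 2.03e+15 / (1.5e10)^2 = 8.8418e+10
Step 2: ln(8.8418e+10) = 25.2053
Step 3: Vbi = 0.02585 * 25.2053 = 0.652 V

0.652


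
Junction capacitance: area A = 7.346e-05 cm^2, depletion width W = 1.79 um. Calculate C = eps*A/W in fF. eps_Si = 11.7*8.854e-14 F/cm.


Step 1: eps_Si = 11.7 * 8.854e-14 = 1.035918e-12 F/cm
Step 2: W in cm = 1.79 * 1e-4 = 1.79e-04 cm
Step 3: C = 1.035918e-12 * 7.346e-05 / 1.79e-04 = 4.251315e-13 F
Step 4: C = 425.13 fF

425.13


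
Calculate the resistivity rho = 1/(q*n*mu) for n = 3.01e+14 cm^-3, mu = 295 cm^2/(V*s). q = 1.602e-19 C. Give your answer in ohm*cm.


Step 1: sigma = q * n * mu = 1.602e-19 * 3.01e+14 * 295 = 1.42250e-02 S/cm
Step 2: rho = 1 / sigma = 1 / 1.42250e-02 = 70.3 ohm*cm

70.3


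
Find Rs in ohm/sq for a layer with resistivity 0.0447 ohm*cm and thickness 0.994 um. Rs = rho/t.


Step 1: Convert thickness to cm: t = 0.994 um = 9.9400e-05 cm
Step 2: Rs = rho / t = 0.0447 / 9.9400e-05
Step 3: Rs = 449.7 ohm/sq

449.7


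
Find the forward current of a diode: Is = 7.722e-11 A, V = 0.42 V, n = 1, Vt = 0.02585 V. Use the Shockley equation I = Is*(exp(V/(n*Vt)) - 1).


Step 1: V/(n*Vt) = 0.42/(1*0.02585) = 16.2476
Step 2: exp(16.2476) = 1.1383e+07
Step 3: I = 7.722e-11 * (1.1383e+07 - 1) = 8.79e-04 A

8.79e-04


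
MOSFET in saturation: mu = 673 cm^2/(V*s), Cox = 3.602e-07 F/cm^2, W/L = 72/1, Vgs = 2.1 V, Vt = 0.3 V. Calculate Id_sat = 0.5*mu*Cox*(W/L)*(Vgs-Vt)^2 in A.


Step 1: Overdrive voltage Vov = Vgs - Vt = 2.1 - 0.3 = 1.8 V
Step 2: W/L = 72/1 = 72
Step 3: Id = 0.5 * 673 * 3.602e-07 * 72 * 1.8^2
Step 4: Id = 2.83e-02 A

2.83e-02


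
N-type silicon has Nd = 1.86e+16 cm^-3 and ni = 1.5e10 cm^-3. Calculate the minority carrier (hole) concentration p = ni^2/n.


Step 1: Since Nd >> ni, n ≈ Nd = 1.86e+16 cm^-3
Step 2: p = ni^2 / n = (1.5e10)^2 / 1.86e+16
Step 3: p = 2.25e20 / 1.86e+16 = 1.21e+04 cm^-3

1.21e+04


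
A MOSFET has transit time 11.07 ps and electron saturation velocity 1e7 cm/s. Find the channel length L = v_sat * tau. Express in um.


Step 1: tau in seconds = 11.07 ps * 1e-12 = 1.1070e-11 s
Step 2: L = v_sat * tau = 1e7 * 1.1070e-11 = 1.1070e-04 cm
Step 3: L in um = 1.1070e-04 * 1e4 = 1.107 um

1.107


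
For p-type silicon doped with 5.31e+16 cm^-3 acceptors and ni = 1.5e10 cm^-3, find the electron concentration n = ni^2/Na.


Step 1: Majority hole concentration p ≈ Na = 5.31e+16 cm^-3
Step 2: n = ni^2 / Na = (1.5e10)^2 / 5.31e+16
Step 3: n = 4.24e+03 cm^-3

4.24e+03


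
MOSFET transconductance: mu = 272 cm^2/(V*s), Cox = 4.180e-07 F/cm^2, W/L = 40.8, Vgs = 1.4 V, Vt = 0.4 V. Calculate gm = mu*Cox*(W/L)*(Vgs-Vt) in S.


Step 1: Vov = Vgs - Vt = 1.4 - 0.4 = 1.0 V
Step 2: gm = mu * Cox * (W/L) * Vov
Step 3: gm = 272 * 4.180e-07 * 40.8 * 1.0 = 4.64e-03 S

4.64e-03


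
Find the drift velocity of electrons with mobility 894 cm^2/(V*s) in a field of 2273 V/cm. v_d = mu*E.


Step 1: v_d = mu * E
Step 2: v_d = 894 * 2273 = 2032062
Step 3: v_d = 2.03e+06 cm/s

2.03e+06


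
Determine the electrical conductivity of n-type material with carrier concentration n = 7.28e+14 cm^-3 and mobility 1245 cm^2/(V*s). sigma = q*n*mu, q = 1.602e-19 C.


Step 1: sigma = q * n * mu
Step 2: sigma = 1.602e-19 * 7.28e+14 * 1245
Step 3: sigma = 1.452e-01 S/cm

1.452e-01


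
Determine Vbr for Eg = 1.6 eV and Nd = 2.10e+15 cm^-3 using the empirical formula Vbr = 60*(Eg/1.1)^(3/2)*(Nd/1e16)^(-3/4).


Step 1: Eg/1.1 = 1.6/1.1 = 1.454545
Step 2: (Eg/1.1)^1.5 = 1.454545^1.5 = 1.754247
Step 3: (Nd/1e16)^(-0.75) = (0.21)^(-0.75) = 3.223558
Step 4: Vbr = 60 * 1.754247 * 3.223558 = 339.3 V

339.3


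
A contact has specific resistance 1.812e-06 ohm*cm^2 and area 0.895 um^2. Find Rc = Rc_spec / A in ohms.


Step 1: Convert area to cm^2: 0.895 um^2 = 8.9500e-09 cm^2
Step 2: Rc = Rc_spec / A = 1.812e-06 / 8.9500e-09
Step 3: Rc = 2.02e+02 ohms

2.02e+02


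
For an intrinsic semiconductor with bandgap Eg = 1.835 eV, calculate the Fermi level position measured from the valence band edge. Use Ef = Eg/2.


Step 1: For an intrinsic semiconductor, the Fermi level sits at midgap.
Step 2: Ef = Eg / 2 = 1.835 / 2 = 0.9175 eV

0.9175


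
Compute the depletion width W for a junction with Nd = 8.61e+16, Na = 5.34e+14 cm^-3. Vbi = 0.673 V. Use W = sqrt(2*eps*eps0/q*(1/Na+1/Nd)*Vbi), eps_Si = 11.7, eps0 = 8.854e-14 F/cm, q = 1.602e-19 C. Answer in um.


Step 1: 1/Na + 1/Nd = 1/5.34e+14 + 1/8.61e+16 = 1.88427e-15
Step 2: 2*eps*eps0/q = 2*11.7*8.854e-14/1.602e-19 = 1.293281e+07
Step 3: W^2 = 1.293281e+07 * 1.88427e-15 * 0.673 = 1.64003e-08
Step 4: W = sqrt(1.64003e-08) = 1.281e-04 cm = 1.281 um

1.281


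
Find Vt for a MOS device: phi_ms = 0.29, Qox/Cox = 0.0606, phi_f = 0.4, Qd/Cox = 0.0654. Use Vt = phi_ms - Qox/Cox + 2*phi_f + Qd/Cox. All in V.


Step 1: Vt = phi_ms - Qox/Cox + 2*phi_f + Qd/Cox
Step 2: Vt = 0.29 - 0.0606 + 2*0.4 + 0.0654
Step 3: Vt = 0.29 - 0.0606 + 0.8 + 0.0654
Step 4: Vt = 1.0948 V

1.0948


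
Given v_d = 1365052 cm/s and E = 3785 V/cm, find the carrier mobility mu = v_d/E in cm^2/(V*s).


Step 1: mu = v_d / E
Step 2: mu = 1365052 / 3785
Step 3: mu = 360.65 cm^2/(V*s)

360.65


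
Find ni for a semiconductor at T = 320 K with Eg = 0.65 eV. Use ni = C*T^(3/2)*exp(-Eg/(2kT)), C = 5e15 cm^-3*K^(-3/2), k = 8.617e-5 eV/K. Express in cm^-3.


Step 1: Compute kT = 8.617e-5 * 320 = 0.0275744 eV
Step 2: Exponent = -Eg/(2kT) = -0.65/(2*0.0275744) = -11.78629
Step 3: T^(3/2) = 320^1.5 = 5724.33
Step 4: ni = 5e15 * 5724.33 * exp(-11.78629) = 2.18e+14 cm^-3

2.18e+14


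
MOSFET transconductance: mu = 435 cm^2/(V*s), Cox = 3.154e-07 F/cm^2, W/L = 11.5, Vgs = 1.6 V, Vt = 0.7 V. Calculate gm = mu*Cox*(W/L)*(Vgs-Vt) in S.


Step 1: Vov = Vgs - Vt = 1.6 - 0.7 = 0.9 V
Step 2: gm = mu * Cox * (W/L) * Vov
Step 3: gm = 435 * 3.154e-07 * 11.5 * 0.9 = 1.42e-03 S

1.42e-03


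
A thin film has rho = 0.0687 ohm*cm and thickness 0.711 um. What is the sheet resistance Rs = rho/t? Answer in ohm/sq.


Step 1: Convert thickness to cm: t = 0.711 um = 7.1100e-05 cm
Step 2: Rs = rho / t = 0.0687 / 7.1100e-05
Step 3: Rs = 966.2 ohm/sq

966.2


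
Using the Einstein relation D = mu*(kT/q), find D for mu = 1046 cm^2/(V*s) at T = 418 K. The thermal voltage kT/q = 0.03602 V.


Step 1: D = mu * (kT/q)
Step 2: D = 1046 * 0.03602
Step 3: D = 37.68 cm^2/s

37.68


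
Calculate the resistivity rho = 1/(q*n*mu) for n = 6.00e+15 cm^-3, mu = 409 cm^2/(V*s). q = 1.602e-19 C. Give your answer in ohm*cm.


Step 1: sigma = q * n * mu = 1.602e-19 * 6.00e+15 * 409 = 3.93131e-01 S/cm
Step 2: rho = 1 / sigma = 1 / 3.93131e-01 = 2.544 ohm*cm

2.544


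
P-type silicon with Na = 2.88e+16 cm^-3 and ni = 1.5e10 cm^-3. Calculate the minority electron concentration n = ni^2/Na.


Step 1: Majority hole concentration p ≈ Na = 2.88e+16 cm^-3
Step 2: n = ni^2 / Na = (1.5e10)^2 / 2.88e+16
Step 3: n = 7.81e+03 cm^-3

7.81e+03


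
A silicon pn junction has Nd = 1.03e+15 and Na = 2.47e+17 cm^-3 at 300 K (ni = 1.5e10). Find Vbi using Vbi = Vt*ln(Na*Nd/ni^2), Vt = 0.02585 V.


Step 1: Compute Na*Nd/ni^2 = 2.47e+17 * 1.03e+15 / (1.5e10)^2 = 1.1307e+12
Step 2: ln(1.1307e+12) = 27.7539
Step 3: Vbi = 0.02585 * 27.7539 = 0.717 V

0.717


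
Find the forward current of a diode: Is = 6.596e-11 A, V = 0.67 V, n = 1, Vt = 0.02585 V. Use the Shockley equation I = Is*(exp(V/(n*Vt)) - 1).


Step 1: V/(n*Vt) = 0.67/(1*0.02585) = 25.9188
Step 2: exp(25.9188) = 1.8046e+11
Step 3: I = 6.596e-11 * (1.8046e+11 - 1) = 1.19e+01 A

1.19e+01


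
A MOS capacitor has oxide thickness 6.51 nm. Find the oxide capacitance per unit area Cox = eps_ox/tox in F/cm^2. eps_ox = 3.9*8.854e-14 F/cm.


Step 1: eps_ox = 3.9 * 8.854e-14 = 3.45306e-13 F/cm
Step 2: tox in cm = 6.51 nm * 1e-7 = 6.5100e-07 cm
Step 3: Cox = 3.45306e-13 / 6.5100e-07 = 5.30e-07 F/cm^2

5.30e-07


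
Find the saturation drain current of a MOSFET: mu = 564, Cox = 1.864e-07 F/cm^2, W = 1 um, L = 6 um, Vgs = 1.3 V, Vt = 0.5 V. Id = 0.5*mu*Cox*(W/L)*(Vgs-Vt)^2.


Step 1: Overdrive voltage Vov = Vgs - Vt = 1.3 - 0.5 = 0.8 V
Step 2: W/L = 1/6 = 0.166667
Step 3: Id = 0.5 * 564 * 1.864e-07 * 0.166667 * 0.8^2
Step 4: Id = 5.61e-06 A

5.61e-06


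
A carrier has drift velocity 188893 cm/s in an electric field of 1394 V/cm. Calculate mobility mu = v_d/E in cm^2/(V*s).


Step 1: mu = v_d / E
Step 2: mu = 188893 / 1394
Step 3: mu = 135.5 cm^2/(V*s)

135.5


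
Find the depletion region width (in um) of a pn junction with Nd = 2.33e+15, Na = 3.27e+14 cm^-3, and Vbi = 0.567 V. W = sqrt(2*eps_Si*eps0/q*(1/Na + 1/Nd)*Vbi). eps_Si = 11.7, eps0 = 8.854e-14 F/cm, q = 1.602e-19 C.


Step 1: 1/Na + 1/Nd = 1/3.27e+14 + 1/2.33e+15 = 3.48729e-15
Step 2: 2*eps*eps0/q = 2*11.7*8.854e-14/1.602e-19 = 1.293281e+07
Step 3: W^2 = 1.293281e+07 * 3.48729e-15 * 0.567 = 2.55720e-08
Step 4: W = sqrt(2.55720e-08) = 1.599e-04 cm = 1.599 um

1.599


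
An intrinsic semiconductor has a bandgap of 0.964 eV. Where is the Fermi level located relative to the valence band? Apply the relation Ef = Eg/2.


Step 1: For an intrinsic semiconductor, the Fermi level sits at midgap.
Step 2: Ef = Eg / 2 = 0.964 / 2 = 0.482 eV

0.482


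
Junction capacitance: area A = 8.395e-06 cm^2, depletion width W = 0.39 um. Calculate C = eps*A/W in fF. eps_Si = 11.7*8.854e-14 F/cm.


Step 1: eps_Si = 11.7 * 8.854e-14 = 1.035918e-12 F/cm
Step 2: W in cm = 0.39 * 1e-4 = 3.90e-05 cm
Step 3: C = 1.035918e-12 * 8.395e-06 / 3.90e-05 = 2.229880e-13 F
Step 4: C = 222.99 fF

222.99


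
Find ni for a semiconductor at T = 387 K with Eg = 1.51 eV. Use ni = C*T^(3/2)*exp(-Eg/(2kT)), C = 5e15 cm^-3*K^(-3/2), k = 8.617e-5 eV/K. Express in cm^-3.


Step 1: Compute kT = 8.617e-5 * 387 = 0.03334779 eV
Step 2: Exponent = -Eg/(2kT) = -1.51/(2*0.03334779) = -22.64018
Step 3: T^(3/2) = 387^1.5 = 7613.19
Step 4: ni = 5e15 * 7613.19 * exp(-22.64018) = 5.60e+09 cm^-3

5.60e+09


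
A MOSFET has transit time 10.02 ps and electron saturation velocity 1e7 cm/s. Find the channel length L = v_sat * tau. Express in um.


Step 1: tau in seconds = 10.02 ps * 1e-12 = 1.0020e-11 s
Step 2: L = v_sat * tau = 1e7 * 1.0020e-11 = 1.0020e-04 cm
Step 3: L in um = 1.0020e-04 * 1e4 = 1.002 um

1.002


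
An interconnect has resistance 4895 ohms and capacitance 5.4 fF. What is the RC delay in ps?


Step 1: tau = R * C
Step 2: tau = 4895 * 5.4 fF = 4895 * 5.4e-15 F
Step 3: tau = 2.6433e-11 s = 26.433 ps

26.433


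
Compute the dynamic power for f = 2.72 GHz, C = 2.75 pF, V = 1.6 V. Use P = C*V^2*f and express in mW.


Step 1: V^2 = 1.6^2 = 2.56 V^2
Step 2: P = C*V^2*f = 2.75e-12 F * 2.56 * 2.72e9 Hz
Step 3: P = 1.91488e-02 W
Step 4: P = 19.149 mW

19.149


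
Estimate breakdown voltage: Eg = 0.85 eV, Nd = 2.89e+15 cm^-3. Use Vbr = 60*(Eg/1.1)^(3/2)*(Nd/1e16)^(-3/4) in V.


Step 1: Eg/1.1 = 0.85/1.1 = 0.772727
Step 2: (Eg/1.1)^1.5 = 0.772727^1.5 = 0.679265
Step 3: (Nd/1e16)^(-0.75) = (0.289)^(-0.75) = 2.537036
Step 4: Vbr = 60 * 0.679265 * 2.537036 = 103.4 V

103.4


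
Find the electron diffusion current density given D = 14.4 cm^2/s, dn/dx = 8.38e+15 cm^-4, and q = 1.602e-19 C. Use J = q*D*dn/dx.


Step 1: J = q * D * (dn/dx)
Step 2: J = 1.602e-19 * 14.4 * 8.38e+15
Step 3: J = 1.93e-02 A/cm^2

1.93e-02


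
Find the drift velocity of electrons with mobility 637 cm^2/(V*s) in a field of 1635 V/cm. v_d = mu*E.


Step 1: v_d = mu * E
Step 2: v_d = 637 * 1635 = 1041495
Step 3: v_d = 1.04e+06 cm/s

1.04e+06


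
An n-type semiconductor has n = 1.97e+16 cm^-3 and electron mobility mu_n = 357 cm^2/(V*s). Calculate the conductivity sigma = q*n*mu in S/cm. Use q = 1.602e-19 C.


Step 1: sigma = q * n * mu
Step 2: sigma = 1.602e-19 * 1.97e+16 * 357
Step 3: sigma = 1.127e+00 S/cm

1.127e+00


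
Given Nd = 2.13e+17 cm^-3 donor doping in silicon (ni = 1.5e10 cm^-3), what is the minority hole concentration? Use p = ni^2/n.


Step 1: Since Nd >> ni, n ≈ Nd = 2.13e+17 cm^-3
Step 2: p = ni^2 / n = (1.5e10)^2 / 2.13e+17
Step 3: p = 2.25e20 / 2.13e+17 = 1.06e+03 cm^-3

1.06e+03


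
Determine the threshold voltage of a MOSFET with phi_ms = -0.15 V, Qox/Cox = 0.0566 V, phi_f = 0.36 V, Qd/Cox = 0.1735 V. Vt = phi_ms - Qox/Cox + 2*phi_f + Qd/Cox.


Step 1: Vt = phi_ms - Qox/Cox + 2*phi_f + Qd/Cox
Step 2: Vt = -0.15 - 0.0566 + 2*0.36 + 0.1735
Step 3: Vt = -0.15 - 0.0566 + 0.72 + 0.1735
Step 4: Vt = 0.6869 V

0.6869


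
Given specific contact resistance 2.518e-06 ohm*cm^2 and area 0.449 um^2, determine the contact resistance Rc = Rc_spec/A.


Step 1: Convert area to cm^2: 0.449 um^2 = 4.4900e-09 cm^2
Step 2: Rc = Rc_spec / A = 2.518e-06 / 4.4900e-09
Step 3: Rc = 5.61e+02 ohms

5.61e+02


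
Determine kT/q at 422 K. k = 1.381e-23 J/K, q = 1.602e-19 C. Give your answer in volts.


Step 1: kT = 1.381e-23 * 422 = 5.82782e-21 J
Step 2: Vt = kT/q = 5.82782e-21 / 1.602e-19
Step 3: Vt = 0.03638 V

0.03638


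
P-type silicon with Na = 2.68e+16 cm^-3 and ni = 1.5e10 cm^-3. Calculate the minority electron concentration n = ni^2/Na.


Step 1: Majority hole concentration p ≈ Na = 2.68e+16 cm^-3
Step 2: n = ni^2 / Na = (1.5e10)^2 / 2.68e+16
Step 3: n = 8.40e+03 cm^-3

8.40e+03


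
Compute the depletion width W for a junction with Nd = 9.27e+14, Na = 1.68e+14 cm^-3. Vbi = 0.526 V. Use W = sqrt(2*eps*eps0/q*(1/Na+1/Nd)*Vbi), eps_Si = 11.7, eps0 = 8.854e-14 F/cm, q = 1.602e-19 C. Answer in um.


Step 1: 1/Na + 1/Nd = 1/1.68e+14 + 1/9.27e+14 = 7.03113e-15
Step 2: 2*eps*eps0/q = 2*11.7*8.854e-14/1.602e-19 = 1.293281e+07
Step 3: W^2 = 1.293281e+07 * 7.03113e-15 * 0.526 = 4.78304e-08
Step 4: W = sqrt(4.78304e-08) = 2.187e-04 cm = 2.187 um

2.187


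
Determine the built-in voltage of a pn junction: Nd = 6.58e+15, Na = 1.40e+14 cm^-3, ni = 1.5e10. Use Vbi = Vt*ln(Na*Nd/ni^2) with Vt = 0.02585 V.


Step 1: Compute Na*Nd/ni^2 = 1.40e+14 * 6.58e+15 / (1.5e10)^2 = 4.0942e+09
Step 2: ln(4.0942e+09) = 22.1328
Step 3: Vbi = 0.02585 * 22.1328 = 0.572 V

0.572


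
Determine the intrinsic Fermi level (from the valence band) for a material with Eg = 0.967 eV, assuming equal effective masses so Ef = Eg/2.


Step 1: For an intrinsic semiconductor, the Fermi level sits at midgap.
Step 2: Ef = Eg / 2 = 0.967 / 2 = 0.4835 eV

0.4835


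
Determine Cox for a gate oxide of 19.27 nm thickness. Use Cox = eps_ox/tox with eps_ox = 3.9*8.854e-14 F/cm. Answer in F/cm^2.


Step 1: eps_ox = 3.9 * 8.854e-14 = 3.45306e-13 F/cm
Step 2: tox in cm = 19.27 nm * 1e-7 = 1.9270e-06 cm
Step 3: Cox = 3.45306e-13 / 1.9270e-06 = 1.79e-07 F/cm^2

1.79e-07


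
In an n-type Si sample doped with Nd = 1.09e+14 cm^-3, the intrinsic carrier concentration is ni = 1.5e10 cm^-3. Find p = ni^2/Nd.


Step 1: Since Nd >> ni, n ≈ Nd = 1.09e+14 cm^-3
Step 2: p = ni^2 / n = (1.5e10)^2 / 1.09e+14
Step 3: p = 2.25e20 / 1.09e+14 = 2.06e+06 cm^-3

2.06e+06


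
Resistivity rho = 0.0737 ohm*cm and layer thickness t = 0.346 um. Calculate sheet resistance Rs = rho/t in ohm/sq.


Step 1: Convert thickness to cm: t = 0.346 um = 3.4600e-05 cm
Step 2: Rs = rho / t = 0.0737 / 3.4600e-05
Step 3: Rs = 2130.1 ohm/sq

2130.1


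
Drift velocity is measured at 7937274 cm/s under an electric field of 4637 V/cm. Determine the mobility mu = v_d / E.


Step 1: mu = v_d / E
Step 2: mu = 7937274 / 4637
Step 3: mu = 1711.73 cm^2/(V*s)

1711.73


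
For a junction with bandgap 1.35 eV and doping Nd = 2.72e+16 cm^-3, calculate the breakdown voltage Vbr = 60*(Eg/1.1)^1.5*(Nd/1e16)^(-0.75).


Step 1: Eg/1.1 = 1.35/1.1 = 1.227273
Step 2: (Eg/1.1)^1.5 = 1.227273^1.5 = 1.359602
Step 3: (Nd/1e16)^(-0.75) = (2.72)^(-0.75) = 0.472143
Step 4: Vbr = 60 * 1.359602 * 0.472143 = 38.5 V

38.5


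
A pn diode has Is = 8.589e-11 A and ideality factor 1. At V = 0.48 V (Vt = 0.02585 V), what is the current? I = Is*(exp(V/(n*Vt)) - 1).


Step 1: V/(n*Vt) = 0.48/(1*0.02585) = 18.5687
Step 2: exp(18.5687) = 1.1595e+08
Step 3: I = 8.589e-11 * (1.1595e+08 - 1) = 9.96e-03 A

9.96e-03


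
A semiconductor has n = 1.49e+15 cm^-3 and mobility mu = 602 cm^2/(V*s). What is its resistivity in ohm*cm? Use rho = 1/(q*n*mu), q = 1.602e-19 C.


Step 1: sigma = q * n * mu = 1.602e-19 * 1.49e+15 * 602 = 1.43696e-01 S/cm
Step 2: rho = 1 / sigma = 1 / 1.43696e-01 = 6.959 ohm*cm

6.959


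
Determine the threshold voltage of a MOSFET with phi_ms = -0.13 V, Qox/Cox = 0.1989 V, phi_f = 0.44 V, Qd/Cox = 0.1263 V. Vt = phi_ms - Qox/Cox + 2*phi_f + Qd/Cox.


Step 1: Vt = phi_ms - Qox/Cox + 2*phi_f + Qd/Cox
Step 2: Vt = -0.13 - 0.1989 + 2*0.44 + 0.1263
Step 3: Vt = -0.13 - 0.1989 + 0.88 + 0.1263
Step 4: Vt = 0.6774 V

0.6774


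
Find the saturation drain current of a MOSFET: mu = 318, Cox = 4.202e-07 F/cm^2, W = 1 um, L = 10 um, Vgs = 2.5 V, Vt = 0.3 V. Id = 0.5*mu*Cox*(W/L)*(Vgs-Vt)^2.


Step 1: Overdrive voltage Vov = Vgs - Vt = 2.5 - 0.3 = 2.2 V
Step 2: W/L = 1/10 = 0.1
Step 3: Id = 0.5 * 318 * 4.202e-07 * 0.1 * 2.2^2
Step 4: Id = 3.23e-05 A

3.23e-05


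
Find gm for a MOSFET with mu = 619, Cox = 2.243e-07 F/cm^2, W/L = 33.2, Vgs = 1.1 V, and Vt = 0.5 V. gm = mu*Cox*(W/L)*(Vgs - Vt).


Step 1: Vov = Vgs - Vt = 1.1 - 0.5 = 0.6 V
Step 2: gm = mu * Cox * (W/L) * Vov
Step 3: gm = 619 * 2.243e-07 * 33.2 * 0.6 = 2.77e-03 S

2.77e-03


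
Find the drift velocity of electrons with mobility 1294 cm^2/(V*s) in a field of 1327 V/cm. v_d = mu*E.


Step 1: v_d = mu * E
Step 2: v_d = 1294 * 1327 = 1717138
Step 3: v_d = 1.72e+06 cm/s

1.72e+06


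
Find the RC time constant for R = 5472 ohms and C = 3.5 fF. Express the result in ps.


Step 1: tau = R * C
Step 2: tau = 5472 * 3.5 fF = 5472 * 3.5e-15 F
Step 3: tau = 1.9152e-11 s = 19.152 ps

19.152


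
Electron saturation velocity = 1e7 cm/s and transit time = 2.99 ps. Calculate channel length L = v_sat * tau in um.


Step 1: tau in seconds = 2.99 ps * 1e-12 = 2.9900e-12 s
Step 2: L = v_sat * tau = 1e7 * 2.9900e-12 = 2.9900e-05 cm
Step 3: L in um = 2.9900e-05 * 1e4 = 0.299 um

0.299


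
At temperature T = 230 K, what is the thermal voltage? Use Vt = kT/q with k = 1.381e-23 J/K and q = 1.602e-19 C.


Step 1: kT = 1.381e-23 * 230 = 3.1763e-21 J
Step 2: Vt = kT/q = 3.1763e-21 / 1.602e-19
Step 3: Vt = 0.01983 V

0.01983


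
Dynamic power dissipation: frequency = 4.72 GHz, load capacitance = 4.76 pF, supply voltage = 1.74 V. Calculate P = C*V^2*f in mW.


Step 1: V^2 = 1.74^2 = 3.0276 V^2
Step 2: P = C*V^2*f = 4.76e-12 F * 3.0276 * 4.72e9 Hz
Step 3: P = 6.802169472e-02 W
Step 4: P = 68.022 mW

68.022


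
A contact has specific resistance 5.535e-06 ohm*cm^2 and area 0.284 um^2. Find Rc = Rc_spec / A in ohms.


Step 1: Convert area to cm^2: 0.284 um^2 = 2.8400e-09 cm^2
Step 2: Rc = Rc_spec / A = 5.535e-06 / 2.8400e-09
Step 3: Rc = 1.95e+03 ohms

1.95e+03


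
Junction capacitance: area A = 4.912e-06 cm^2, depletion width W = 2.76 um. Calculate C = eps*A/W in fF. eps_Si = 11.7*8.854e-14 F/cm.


Step 1: eps_Si = 11.7 * 8.854e-14 = 1.035918e-12 F/cm
Step 2: W in cm = 2.76 * 1e-4 = 2.76e-04 cm
Step 3: C = 1.035918e-12 * 4.912e-06 / 2.76e-04 = 1.843634e-14 F
Step 4: C = 18.44 fF

18.44


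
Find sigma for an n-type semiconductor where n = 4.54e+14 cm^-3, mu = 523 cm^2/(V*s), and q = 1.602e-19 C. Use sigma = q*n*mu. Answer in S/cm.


Step 1: sigma = q * n * mu
Step 2: sigma = 1.602e-19 * 4.54e+14 * 523
Step 3: sigma = 3.804e-02 S/cm

3.804e-02


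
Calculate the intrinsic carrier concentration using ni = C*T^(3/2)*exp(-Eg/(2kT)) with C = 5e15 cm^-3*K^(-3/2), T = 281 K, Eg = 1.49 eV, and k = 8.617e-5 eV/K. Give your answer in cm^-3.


Step 1: Compute kT = 8.617e-5 * 281 = 0.02421377 eV
Step 2: Exponent = -Eg/(2kT) = -1.49/(2*0.02421377) = -30.76762
Step 3: T^(3/2) = 281^1.5 = 4710.42
Step 4: ni = 5e15 * 4710.42 * exp(-30.76762) = 1.02e+06 cm^-3

1.02e+06


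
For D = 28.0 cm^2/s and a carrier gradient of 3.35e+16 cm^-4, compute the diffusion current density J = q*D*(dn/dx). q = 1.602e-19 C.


Step 1: J = q * D * (dn/dx)
Step 2: J = 1.602e-19 * 28.0 * 3.35e+16
Step 3: J = 1.50e-01 A/cm^2

1.50e-01


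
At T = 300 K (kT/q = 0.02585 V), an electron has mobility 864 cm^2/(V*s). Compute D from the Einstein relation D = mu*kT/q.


Step 1: D = mu * (kT/q)
Step 2: D = 864 * 0.02585
Step 3: D = 22.33 cm^2/s

22.33


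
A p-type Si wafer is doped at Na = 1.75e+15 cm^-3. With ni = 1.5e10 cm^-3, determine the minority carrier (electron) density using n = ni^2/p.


Step 1: Majority hole concentration p ≈ Na = 1.75e+15 cm^-3
Step 2: n = ni^2 / Na = (1.5e10)^2 / 1.75e+15
Step 3: n = 1.29e+05 cm^-3

1.29e+05


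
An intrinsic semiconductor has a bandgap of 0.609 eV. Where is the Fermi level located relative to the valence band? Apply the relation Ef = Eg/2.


Step 1: For an intrinsic semiconductor, the Fermi level sits at midgap.
Step 2: Ef = Eg / 2 = 0.609 / 2 = 0.3045 eV

0.3045


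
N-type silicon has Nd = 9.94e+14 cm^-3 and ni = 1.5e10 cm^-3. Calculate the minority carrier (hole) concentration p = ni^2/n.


Step 1: Since Nd >> ni, n ≈ Nd = 9.94e+14 cm^-3
Step 2: p = ni^2 / n = (1.5e10)^2 / 9.94e+14
Step 3: p = 2.25e20 / 9.94e+14 = 2.26e+05 cm^-3

2.26e+05


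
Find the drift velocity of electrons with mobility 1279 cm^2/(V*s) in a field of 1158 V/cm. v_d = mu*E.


Step 1: v_d = mu * E
Step 2: v_d = 1279 * 1158 = 1481082
Step 3: v_d = 1.48e+06 cm/s

1.48e+06


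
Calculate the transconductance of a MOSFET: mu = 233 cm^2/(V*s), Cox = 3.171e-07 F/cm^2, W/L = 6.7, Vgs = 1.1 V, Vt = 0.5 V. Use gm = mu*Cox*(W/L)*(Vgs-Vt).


Step 1: Vov = Vgs - Vt = 1.1 - 0.5 = 0.6 V
Step 2: gm = mu * Cox * (W/L) * Vov
Step 3: gm = 233 * 3.171e-07 * 6.7 * 0.6 = 2.97e-04 S

2.97e-04


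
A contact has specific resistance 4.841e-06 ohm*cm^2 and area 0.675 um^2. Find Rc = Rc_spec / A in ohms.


Step 1: Convert area to cm^2: 0.675 um^2 = 6.7500e-09 cm^2
Step 2: Rc = Rc_spec / A = 4.841e-06 / 6.7500e-09
Step 3: Rc = 7.17e+02 ohms

7.17e+02


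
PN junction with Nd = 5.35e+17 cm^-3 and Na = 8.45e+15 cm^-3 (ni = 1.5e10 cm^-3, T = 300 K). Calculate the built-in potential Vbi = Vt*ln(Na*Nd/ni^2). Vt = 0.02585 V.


Step 1: Compute Na*Nd/ni^2 = 8.45e+15 * 5.35e+17 / (1.5e10)^2 = 2.0092e+13
Step 2: ln(2.0092e+13) = 30.6313
Step 3: Vbi = 0.02585 * 30.6313 = 0.792 V

0.792


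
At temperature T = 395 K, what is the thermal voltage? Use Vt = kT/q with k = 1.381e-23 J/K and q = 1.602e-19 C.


Step 1: kT = 1.381e-23 * 395 = 5.45495e-21 J
Step 2: Vt = kT/q = 5.45495e-21 / 1.602e-19
Step 3: Vt = 0.03405 V

0.03405


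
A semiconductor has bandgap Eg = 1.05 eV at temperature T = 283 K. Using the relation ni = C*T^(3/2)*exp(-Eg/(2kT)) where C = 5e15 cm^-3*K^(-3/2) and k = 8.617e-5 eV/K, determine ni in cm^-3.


Step 1: Compute kT = 8.617e-5 * 283 = 0.02438611 eV
Step 2: Exponent = -Eg/(2kT) = -1.05/(2*0.02438611) = -21.52865
Step 3: T^(3/2) = 283^1.5 = 4760.80
Step 4: ni = 5e15 * 4760.80 * exp(-21.52865) = 1.06e+10 cm^-3

1.06e+10


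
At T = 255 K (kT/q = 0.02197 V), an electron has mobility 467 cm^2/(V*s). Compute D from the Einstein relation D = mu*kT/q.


Step 1: D = mu * (kT/q)
Step 2: D = 467 * 0.02197
Step 3: D = 10.26 cm^2/s

10.26


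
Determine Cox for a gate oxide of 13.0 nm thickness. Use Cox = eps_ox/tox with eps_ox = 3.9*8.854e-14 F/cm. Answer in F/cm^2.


Step 1: eps_ox = 3.9 * 8.854e-14 = 3.45306e-13 F/cm
Step 2: tox in cm = 13.0 nm * 1e-7 = 1.3000e-06 cm
Step 3: Cox = 3.45306e-13 / 1.3000e-06 = 2.66e-07 F/cm^2

2.66e-07


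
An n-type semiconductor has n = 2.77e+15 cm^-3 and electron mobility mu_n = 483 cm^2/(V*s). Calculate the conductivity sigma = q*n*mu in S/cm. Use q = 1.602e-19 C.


Step 1: sigma = q * n * mu
Step 2: sigma = 1.602e-19 * 2.77e+15 * 483
Step 3: sigma = 2.143e-01 S/cm

2.143e-01


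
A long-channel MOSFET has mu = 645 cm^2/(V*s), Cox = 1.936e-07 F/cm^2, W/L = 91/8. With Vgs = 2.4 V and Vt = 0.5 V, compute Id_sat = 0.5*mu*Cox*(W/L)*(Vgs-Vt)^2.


Step 1: Overdrive voltage Vov = Vgs - Vt = 2.4 - 0.5 = 1.9 V
Step 2: W/L = 91/8 = 11.375
Step 3: Id = 0.5 * 645 * 1.936e-07 * 11.375 * 1.9^2
Step 4: Id = 2.56e-03 A

2.56e-03


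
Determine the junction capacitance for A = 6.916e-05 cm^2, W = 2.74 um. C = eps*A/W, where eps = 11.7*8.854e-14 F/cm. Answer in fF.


Step 1: eps_Si = 11.7 * 8.854e-14 = 1.035918e-12 F/cm
Step 2: W in cm = 2.74 * 1e-4 = 2.74e-04 cm
Step 3: C = 1.035918e-12 * 6.916e-05 / 2.74e-04 = 2.614748e-13 F
Step 4: C = 261.47 fF

261.47


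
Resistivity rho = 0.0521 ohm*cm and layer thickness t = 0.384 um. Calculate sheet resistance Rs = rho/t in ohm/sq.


Step 1: Convert thickness to cm: t = 0.384 um = 3.8400e-05 cm
Step 2: Rs = rho / t = 0.0521 / 3.8400e-05
Step 3: Rs = 1356.8 ohm/sq

1356.8


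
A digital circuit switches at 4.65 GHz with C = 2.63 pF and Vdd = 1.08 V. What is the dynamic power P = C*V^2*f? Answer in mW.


Step 1: V^2 = 1.08^2 = 1.1664 V^2
Step 2: P = C*V^2*f = 2.63e-12 F * 1.1664 * 4.65e9 Hz
Step 3: P = 1.42644888e-02 W
Step 4: P = 14.264 mW

14.264


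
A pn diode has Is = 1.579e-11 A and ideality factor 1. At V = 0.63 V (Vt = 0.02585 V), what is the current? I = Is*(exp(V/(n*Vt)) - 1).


Step 1: V/(n*Vt) = 0.63/(1*0.02585) = 24.3714
Step 2: exp(24.3714) = 3.8403e+10
Step 3: I = 1.579e-11 * (3.8403e+10 - 1) = 6.06e-01 A

6.06e-01


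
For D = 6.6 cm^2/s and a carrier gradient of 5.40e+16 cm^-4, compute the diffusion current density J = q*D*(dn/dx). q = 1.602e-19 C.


Step 1: J = q * D * (dn/dx)
Step 2: J = 1.602e-19 * 6.6 * 5.40e+16
Step 3: J = 5.71e-02 A/cm^2

5.71e-02


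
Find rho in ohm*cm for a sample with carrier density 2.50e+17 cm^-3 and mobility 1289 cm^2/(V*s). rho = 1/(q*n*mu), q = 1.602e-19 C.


Step 1: sigma = q * n * mu = 1.602e-19 * 2.50e+17 * 1289 = 5.16245e+01 S/cm
Step 2: rho = 1 / sigma = 1 / 5.16245e+01 = 0.01937 ohm*cm

0.01937


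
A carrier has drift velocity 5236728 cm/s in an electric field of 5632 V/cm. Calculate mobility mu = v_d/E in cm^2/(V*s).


Step 1: mu = v_d / E
Step 2: mu = 5236728 / 5632
Step 3: mu = 929.82 cm^2/(V*s)

929.82


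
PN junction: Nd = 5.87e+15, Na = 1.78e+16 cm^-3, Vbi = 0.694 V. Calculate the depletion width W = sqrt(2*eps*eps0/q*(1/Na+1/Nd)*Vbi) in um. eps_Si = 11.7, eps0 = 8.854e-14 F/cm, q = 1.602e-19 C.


Step 1: 1/Na + 1/Nd = 1/1.78e+16 + 1/5.87e+15 = 2.26538e-16
Step 2: 2*eps*eps0/q = 2*11.7*8.854e-14/1.602e-19 = 1.293281e+07
Step 3: W^2 = 1.293281e+07 * 2.26538e-16 * 0.694 = 2.03326e-09
Step 4: W = sqrt(2.03326e-09) = 4.509e-05 cm = 0.4509 um

0.4509


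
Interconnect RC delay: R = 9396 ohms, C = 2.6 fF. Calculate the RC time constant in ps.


Step 1: tau = R * C
Step 2: tau = 9396 * 2.6 fF = 9396 * 2.6e-15 F
Step 3: tau = 2.44296e-11 s = 24.4296 ps

24.4296


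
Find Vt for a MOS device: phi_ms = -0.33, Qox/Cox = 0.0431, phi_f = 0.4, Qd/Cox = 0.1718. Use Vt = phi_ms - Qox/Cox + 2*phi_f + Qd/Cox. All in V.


Step 1: Vt = phi_ms - Qox/Cox + 2*phi_f + Qd/Cox
Step 2: Vt = -0.33 - 0.0431 + 2*0.4 + 0.1718
Step 3: Vt = -0.33 - 0.0431 + 0.8 + 0.1718
Step 4: Vt = 0.5987 V

0.5987


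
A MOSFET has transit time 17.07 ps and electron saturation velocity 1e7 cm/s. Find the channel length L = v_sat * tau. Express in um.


Step 1: tau in seconds = 17.07 ps * 1e-12 = 1.7070e-11 s
Step 2: L = v_sat * tau = 1e7 * 1.7070e-11 = 1.7070e-04 cm
Step 3: L in um = 1.7070e-04 * 1e4 = 1.707 um

1.707


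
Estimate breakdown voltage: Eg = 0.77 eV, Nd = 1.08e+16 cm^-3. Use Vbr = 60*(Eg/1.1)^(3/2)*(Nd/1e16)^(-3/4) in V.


Step 1: Eg/1.1 = 0.77/1.1 = 0.700000
Step 2: (Eg/1.1)^1.5 = 0.700000^1.5 = 0.585662
Step 3: (Nd/1e16)^(-0.75) = (1.08)^(-0.75) = 0.943913
Step 4: Vbr = 60 * 0.585662 * 0.943913 = 33.2 V

33.2


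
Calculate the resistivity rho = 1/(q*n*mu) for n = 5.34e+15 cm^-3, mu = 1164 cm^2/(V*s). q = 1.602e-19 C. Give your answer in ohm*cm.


Step 1: sigma = q * n * mu = 1.602e-19 * 5.34e+15 * 1164 = 9.95765e-01 S/cm
Step 2: rho = 1 / sigma = 1 / 9.95765e-01 = 1.004 ohm*cm

1.004


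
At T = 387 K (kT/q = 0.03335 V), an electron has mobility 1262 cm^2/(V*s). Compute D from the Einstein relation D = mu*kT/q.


Step 1: D = mu * (kT/q)
Step 2: D = 1262 * 0.03335
Step 3: D = 42.09 cm^2/s

42.09


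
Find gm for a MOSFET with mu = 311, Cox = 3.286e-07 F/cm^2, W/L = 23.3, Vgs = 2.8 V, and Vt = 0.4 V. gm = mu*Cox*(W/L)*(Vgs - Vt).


Step 1: Vov = Vgs - Vt = 2.8 - 0.4 = 2.4 V
Step 2: gm = mu * Cox * (W/L) * Vov
Step 3: gm = 311 * 3.286e-07 * 23.3 * 2.4 = 5.71e-03 S

5.71e-03


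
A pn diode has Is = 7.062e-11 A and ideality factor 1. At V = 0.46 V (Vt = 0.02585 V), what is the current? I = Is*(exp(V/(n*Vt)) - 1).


Step 1: V/(n*Vt) = 0.46/(1*0.02585) = 17.7950
Step 2: exp(17.7950) = 5.3490e+07
Step 3: I = 7.062e-11 * (5.3490e+07 - 1) = 3.78e-03 A

3.78e-03


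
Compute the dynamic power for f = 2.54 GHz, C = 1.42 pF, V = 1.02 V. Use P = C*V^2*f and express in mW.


Step 1: V^2 = 1.02^2 = 1.0404 V^2
Step 2: P = C*V^2*f = 1.42e-12 F * 1.0404 * 2.54e9 Hz
Step 3: P = 3.75251472e-03 W
Step 4: P = 3.753 mW

3.753


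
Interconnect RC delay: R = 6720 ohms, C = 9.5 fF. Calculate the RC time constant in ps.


Step 1: tau = R * C
Step 2: tau = 6720 * 9.5 fF = 6720 * 9.5e-15 F
Step 3: tau = 6.384e-11 s = 63.84 ps

63.84


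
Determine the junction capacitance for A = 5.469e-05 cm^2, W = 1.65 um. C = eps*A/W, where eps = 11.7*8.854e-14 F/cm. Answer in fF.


Step 1: eps_Si = 11.7 * 8.854e-14 = 1.035918e-12 F/cm
Step 2: W in cm = 1.65 * 1e-4 = 1.65e-04 cm
Step 3: C = 1.035918e-12 * 5.469e-05 / 1.65e-04 = 3.433597e-13 F
Step 4: C = 343.36 fF

343.36


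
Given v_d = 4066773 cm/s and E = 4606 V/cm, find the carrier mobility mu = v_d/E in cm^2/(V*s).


Step 1: mu = v_d / E
Step 2: mu = 4066773 / 4606
Step 3: mu = 882.93 cm^2/(V*s)

882.93


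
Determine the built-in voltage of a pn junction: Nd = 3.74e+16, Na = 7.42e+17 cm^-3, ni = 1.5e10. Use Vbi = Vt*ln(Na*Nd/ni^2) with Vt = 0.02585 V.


Step 1: Compute Na*Nd/ni^2 = 7.42e+17 * 3.74e+16 / (1.5e10)^2 = 1.2334e+14
Step 2: ln(1.2334e+14) = 32.4460
Step 3: Vbi = 0.02585 * 32.4460 = 0.839 V

0.839


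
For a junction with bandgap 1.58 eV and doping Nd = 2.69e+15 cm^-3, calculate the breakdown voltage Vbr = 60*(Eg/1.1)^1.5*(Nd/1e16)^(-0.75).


Step 1: Eg/1.1 = 1.58/1.1 = 1.436364
Step 2: (Eg/1.1)^1.5 = 1.436364^1.5 = 1.721459
Step 3: (Nd/1e16)^(-0.75) = (0.269)^(-0.75) = 2.677231
Step 4: Vbr = 60 * 1.721459 * 2.677231 = 276.5 V

276.5


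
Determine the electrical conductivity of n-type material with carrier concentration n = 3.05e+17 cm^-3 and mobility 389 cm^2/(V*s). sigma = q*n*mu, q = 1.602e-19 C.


Step 1: sigma = q * n * mu
Step 2: sigma = 1.602e-19 * 3.05e+17 * 389
Step 3: sigma = 1.901e+01 S/cm

1.901e+01


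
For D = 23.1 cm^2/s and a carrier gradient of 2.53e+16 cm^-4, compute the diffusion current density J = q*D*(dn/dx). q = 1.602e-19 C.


Step 1: J = q * D * (dn/dx)
Step 2: J = 1.602e-19 * 23.1 * 2.53e+16
Step 3: J = 9.36e-02 A/cm^2

9.36e-02
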